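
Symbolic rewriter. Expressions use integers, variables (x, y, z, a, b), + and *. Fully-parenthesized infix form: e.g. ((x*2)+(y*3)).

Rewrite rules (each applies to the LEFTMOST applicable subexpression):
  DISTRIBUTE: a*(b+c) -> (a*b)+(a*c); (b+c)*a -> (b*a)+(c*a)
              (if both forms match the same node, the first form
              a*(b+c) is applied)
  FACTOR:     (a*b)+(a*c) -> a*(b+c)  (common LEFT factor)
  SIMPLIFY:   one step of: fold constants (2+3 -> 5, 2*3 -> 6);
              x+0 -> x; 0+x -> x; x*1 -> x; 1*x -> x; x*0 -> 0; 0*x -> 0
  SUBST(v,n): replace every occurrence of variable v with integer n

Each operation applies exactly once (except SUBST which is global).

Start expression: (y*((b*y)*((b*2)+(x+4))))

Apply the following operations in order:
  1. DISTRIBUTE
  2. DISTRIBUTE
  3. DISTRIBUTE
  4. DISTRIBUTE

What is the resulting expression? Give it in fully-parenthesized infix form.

Start: (y*((b*y)*((b*2)+(x+4))))
Apply DISTRIBUTE at R (target: ((b*y)*((b*2)+(x+4)))): (y*((b*y)*((b*2)+(x+4)))) -> (y*(((b*y)*(b*2))+((b*y)*(x+4))))
Apply DISTRIBUTE at root (target: (y*(((b*y)*(b*2))+((b*y)*(x+4))))): (y*(((b*y)*(b*2))+((b*y)*(x+4)))) -> ((y*((b*y)*(b*2)))+(y*((b*y)*(x+4))))
Apply DISTRIBUTE at RR (target: ((b*y)*(x+4))): ((y*((b*y)*(b*2)))+(y*((b*y)*(x+4)))) -> ((y*((b*y)*(b*2)))+(y*(((b*y)*x)+((b*y)*4))))
Apply DISTRIBUTE at R (target: (y*(((b*y)*x)+((b*y)*4)))): ((y*((b*y)*(b*2)))+(y*(((b*y)*x)+((b*y)*4)))) -> ((y*((b*y)*(b*2)))+((y*((b*y)*x))+(y*((b*y)*4))))

Answer: ((y*((b*y)*(b*2)))+((y*((b*y)*x))+(y*((b*y)*4))))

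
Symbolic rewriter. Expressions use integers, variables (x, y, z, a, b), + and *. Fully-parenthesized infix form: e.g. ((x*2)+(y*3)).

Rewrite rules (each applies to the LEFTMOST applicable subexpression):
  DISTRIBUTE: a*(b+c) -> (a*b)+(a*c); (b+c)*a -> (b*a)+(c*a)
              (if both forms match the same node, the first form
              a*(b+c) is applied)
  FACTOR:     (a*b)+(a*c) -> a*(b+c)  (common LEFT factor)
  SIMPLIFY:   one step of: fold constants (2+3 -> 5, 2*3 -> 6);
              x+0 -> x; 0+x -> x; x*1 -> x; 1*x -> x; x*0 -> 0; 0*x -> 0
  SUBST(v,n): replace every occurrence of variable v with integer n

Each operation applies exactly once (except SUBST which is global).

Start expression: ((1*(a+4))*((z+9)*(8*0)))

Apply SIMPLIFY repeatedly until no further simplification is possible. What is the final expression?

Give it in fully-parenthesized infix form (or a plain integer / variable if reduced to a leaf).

Answer: 0

Derivation:
Start: ((1*(a+4))*((z+9)*(8*0)))
Step 1: at L: (1*(a+4)) -> (a+4); overall: ((1*(a+4))*((z+9)*(8*0))) -> ((a+4)*((z+9)*(8*0)))
Step 2: at RR: (8*0) -> 0; overall: ((a+4)*((z+9)*(8*0))) -> ((a+4)*((z+9)*0))
Step 3: at R: ((z+9)*0) -> 0; overall: ((a+4)*((z+9)*0)) -> ((a+4)*0)
Step 4: at root: ((a+4)*0) -> 0; overall: ((a+4)*0) -> 0
Fixed point: 0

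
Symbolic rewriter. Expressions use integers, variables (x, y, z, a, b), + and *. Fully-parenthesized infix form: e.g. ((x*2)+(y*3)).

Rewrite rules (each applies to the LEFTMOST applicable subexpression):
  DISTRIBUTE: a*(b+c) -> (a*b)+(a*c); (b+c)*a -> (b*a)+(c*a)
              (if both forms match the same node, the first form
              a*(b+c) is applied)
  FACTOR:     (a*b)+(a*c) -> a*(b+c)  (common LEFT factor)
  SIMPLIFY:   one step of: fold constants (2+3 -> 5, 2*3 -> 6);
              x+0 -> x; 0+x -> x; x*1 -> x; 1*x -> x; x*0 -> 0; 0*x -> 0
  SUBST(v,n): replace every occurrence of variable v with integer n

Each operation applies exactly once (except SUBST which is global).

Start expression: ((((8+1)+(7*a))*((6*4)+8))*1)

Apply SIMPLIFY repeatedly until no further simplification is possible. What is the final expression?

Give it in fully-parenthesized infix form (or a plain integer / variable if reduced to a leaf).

Answer: ((9+(7*a))*32)

Derivation:
Start: ((((8+1)+(7*a))*((6*4)+8))*1)
Step 1: at root: ((((8+1)+(7*a))*((6*4)+8))*1) -> (((8+1)+(7*a))*((6*4)+8)); overall: ((((8+1)+(7*a))*((6*4)+8))*1) -> (((8+1)+(7*a))*((6*4)+8))
Step 2: at LL: (8+1) -> 9; overall: (((8+1)+(7*a))*((6*4)+8)) -> ((9+(7*a))*((6*4)+8))
Step 3: at RL: (6*4) -> 24; overall: ((9+(7*a))*((6*4)+8)) -> ((9+(7*a))*(24+8))
Step 4: at R: (24+8) -> 32; overall: ((9+(7*a))*(24+8)) -> ((9+(7*a))*32)
Fixed point: ((9+(7*a))*32)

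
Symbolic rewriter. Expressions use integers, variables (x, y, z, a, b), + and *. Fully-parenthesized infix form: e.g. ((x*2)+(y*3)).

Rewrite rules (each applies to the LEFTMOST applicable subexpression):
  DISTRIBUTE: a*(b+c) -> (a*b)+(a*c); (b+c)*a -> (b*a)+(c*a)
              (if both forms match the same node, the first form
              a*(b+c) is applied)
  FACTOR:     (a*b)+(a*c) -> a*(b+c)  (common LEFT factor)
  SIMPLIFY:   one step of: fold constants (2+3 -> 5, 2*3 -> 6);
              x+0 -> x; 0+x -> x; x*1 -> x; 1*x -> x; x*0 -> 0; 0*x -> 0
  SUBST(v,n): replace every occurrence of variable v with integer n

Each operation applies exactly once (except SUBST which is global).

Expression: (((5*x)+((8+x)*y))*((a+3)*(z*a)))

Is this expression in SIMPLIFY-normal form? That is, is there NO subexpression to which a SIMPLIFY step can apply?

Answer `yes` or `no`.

Answer: yes

Derivation:
Expression: (((5*x)+((8+x)*y))*((a+3)*(z*a)))
Scanning for simplifiable subexpressions (pre-order)...
  at root: (((5*x)+((8+x)*y))*((a+3)*(z*a))) (not simplifiable)
  at L: ((5*x)+((8+x)*y)) (not simplifiable)
  at LL: (5*x) (not simplifiable)
  at LR: ((8+x)*y) (not simplifiable)
  at LRL: (8+x) (not simplifiable)
  at R: ((a+3)*(z*a)) (not simplifiable)
  at RL: (a+3) (not simplifiable)
  at RR: (z*a) (not simplifiable)
Result: no simplifiable subexpression found -> normal form.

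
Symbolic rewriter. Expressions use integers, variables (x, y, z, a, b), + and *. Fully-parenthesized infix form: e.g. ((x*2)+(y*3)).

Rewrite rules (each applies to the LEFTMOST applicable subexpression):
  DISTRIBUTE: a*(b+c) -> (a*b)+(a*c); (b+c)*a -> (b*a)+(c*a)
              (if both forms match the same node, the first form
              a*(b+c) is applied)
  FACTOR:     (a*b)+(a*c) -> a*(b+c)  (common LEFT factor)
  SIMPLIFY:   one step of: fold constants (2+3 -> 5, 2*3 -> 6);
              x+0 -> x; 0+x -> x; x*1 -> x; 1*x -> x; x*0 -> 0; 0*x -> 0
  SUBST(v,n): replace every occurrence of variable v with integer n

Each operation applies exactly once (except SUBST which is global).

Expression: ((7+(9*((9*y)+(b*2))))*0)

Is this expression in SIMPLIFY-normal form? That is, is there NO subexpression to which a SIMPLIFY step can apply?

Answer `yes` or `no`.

Expression: ((7+(9*((9*y)+(b*2))))*0)
Scanning for simplifiable subexpressions (pre-order)...
  at root: ((7+(9*((9*y)+(b*2))))*0) (SIMPLIFIABLE)
  at L: (7+(9*((9*y)+(b*2)))) (not simplifiable)
  at LR: (9*((9*y)+(b*2))) (not simplifiable)
  at LRR: ((9*y)+(b*2)) (not simplifiable)
  at LRRL: (9*y) (not simplifiable)
  at LRRR: (b*2) (not simplifiable)
Found simplifiable subexpr at path root: ((7+(9*((9*y)+(b*2))))*0)
One SIMPLIFY step would give: 0
-> NOT in normal form.

Answer: no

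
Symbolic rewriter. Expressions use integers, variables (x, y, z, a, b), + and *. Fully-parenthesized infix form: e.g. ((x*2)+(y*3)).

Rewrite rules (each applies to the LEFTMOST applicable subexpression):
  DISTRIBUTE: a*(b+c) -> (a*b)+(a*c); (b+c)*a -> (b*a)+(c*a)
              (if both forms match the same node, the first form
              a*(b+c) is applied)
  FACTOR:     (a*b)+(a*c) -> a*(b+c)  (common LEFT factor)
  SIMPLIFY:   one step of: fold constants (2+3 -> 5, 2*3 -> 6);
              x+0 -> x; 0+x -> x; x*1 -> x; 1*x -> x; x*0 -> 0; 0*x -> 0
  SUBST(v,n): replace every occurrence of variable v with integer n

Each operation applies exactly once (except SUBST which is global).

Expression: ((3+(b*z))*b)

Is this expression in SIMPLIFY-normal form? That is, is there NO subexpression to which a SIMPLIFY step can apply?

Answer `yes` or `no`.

Answer: yes

Derivation:
Expression: ((3+(b*z))*b)
Scanning for simplifiable subexpressions (pre-order)...
  at root: ((3+(b*z))*b) (not simplifiable)
  at L: (3+(b*z)) (not simplifiable)
  at LR: (b*z) (not simplifiable)
Result: no simplifiable subexpression found -> normal form.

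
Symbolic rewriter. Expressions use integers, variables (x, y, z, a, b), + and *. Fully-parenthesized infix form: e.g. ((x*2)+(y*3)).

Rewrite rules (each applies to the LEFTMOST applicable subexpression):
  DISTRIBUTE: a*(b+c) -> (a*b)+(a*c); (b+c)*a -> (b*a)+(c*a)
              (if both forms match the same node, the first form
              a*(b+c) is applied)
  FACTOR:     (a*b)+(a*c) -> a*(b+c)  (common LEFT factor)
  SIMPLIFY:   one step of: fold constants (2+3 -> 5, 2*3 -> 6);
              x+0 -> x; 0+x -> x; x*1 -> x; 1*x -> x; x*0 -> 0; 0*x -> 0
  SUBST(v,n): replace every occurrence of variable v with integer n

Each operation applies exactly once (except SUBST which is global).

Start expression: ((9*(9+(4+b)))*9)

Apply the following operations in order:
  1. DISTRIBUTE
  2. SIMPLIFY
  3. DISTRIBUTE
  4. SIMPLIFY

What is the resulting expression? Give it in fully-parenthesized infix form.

Answer: (729+((9*(4+b))*9))

Derivation:
Start: ((9*(9+(4+b)))*9)
Apply DISTRIBUTE at L (target: (9*(9+(4+b)))): ((9*(9+(4+b)))*9) -> (((9*9)+(9*(4+b)))*9)
Apply SIMPLIFY at LL (target: (9*9)): (((9*9)+(9*(4+b)))*9) -> ((81+(9*(4+b)))*9)
Apply DISTRIBUTE at root (target: ((81+(9*(4+b)))*9)): ((81+(9*(4+b)))*9) -> ((81*9)+((9*(4+b))*9))
Apply SIMPLIFY at L (target: (81*9)): ((81*9)+((9*(4+b))*9)) -> (729+((9*(4+b))*9))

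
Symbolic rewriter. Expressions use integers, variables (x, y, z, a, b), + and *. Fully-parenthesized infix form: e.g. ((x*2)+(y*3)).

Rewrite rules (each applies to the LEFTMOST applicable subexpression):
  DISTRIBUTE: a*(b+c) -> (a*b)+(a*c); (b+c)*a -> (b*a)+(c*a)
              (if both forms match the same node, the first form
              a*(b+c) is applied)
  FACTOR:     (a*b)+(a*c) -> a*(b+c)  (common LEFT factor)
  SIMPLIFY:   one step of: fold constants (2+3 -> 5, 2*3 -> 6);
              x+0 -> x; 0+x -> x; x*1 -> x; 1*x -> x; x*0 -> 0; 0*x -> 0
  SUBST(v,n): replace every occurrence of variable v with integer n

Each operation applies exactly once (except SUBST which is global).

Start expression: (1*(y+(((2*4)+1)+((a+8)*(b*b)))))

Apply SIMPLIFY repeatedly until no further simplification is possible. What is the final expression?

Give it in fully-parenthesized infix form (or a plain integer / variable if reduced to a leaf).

Start: (1*(y+(((2*4)+1)+((a+8)*(b*b)))))
Step 1: at root: (1*(y+(((2*4)+1)+((a+8)*(b*b))))) -> (y+(((2*4)+1)+((a+8)*(b*b)))); overall: (1*(y+(((2*4)+1)+((a+8)*(b*b))))) -> (y+(((2*4)+1)+((a+8)*(b*b))))
Step 2: at RLL: (2*4) -> 8; overall: (y+(((2*4)+1)+((a+8)*(b*b)))) -> (y+((8+1)+((a+8)*(b*b))))
Step 3: at RL: (8+1) -> 9; overall: (y+((8+1)+((a+8)*(b*b)))) -> (y+(9+((a+8)*(b*b))))
Fixed point: (y+(9+((a+8)*(b*b))))

Answer: (y+(9+((a+8)*(b*b))))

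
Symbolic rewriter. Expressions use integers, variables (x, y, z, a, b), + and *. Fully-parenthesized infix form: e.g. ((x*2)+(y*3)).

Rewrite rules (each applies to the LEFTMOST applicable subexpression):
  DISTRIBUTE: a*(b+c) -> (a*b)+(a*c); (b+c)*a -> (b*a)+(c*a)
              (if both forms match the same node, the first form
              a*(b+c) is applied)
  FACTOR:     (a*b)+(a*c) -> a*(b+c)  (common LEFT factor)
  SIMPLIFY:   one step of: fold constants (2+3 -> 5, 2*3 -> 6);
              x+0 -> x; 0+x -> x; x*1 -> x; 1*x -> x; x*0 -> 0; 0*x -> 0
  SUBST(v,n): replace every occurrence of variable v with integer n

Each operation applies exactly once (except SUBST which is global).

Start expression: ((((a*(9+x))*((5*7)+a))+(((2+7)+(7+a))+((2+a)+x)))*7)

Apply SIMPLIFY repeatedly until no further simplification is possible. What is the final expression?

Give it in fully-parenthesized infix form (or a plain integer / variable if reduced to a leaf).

Answer: ((((a*(9+x))*(35+a))+((9+(7+a))+((2+a)+x)))*7)

Derivation:
Start: ((((a*(9+x))*((5*7)+a))+(((2+7)+(7+a))+((2+a)+x)))*7)
Step 1: at LLRL: (5*7) -> 35; overall: ((((a*(9+x))*((5*7)+a))+(((2+7)+(7+a))+((2+a)+x)))*7) -> ((((a*(9+x))*(35+a))+(((2+7)+(7+a))+((2+a)+x)))*7)
Step 2: at LRLL: (2+7) -> 9; overall: ((((a*(9+x))*(35+a))+(((2+7)+(7+a))+((2+a)+x)))*7) -> ((((a*(9+x))*(35+a))+((9+(7+a))+((2+a)+x)))*7)
Fixed point: ((((a*(9+x))*(35+a))+((9+(7+a))+((2+a)+x)))*7)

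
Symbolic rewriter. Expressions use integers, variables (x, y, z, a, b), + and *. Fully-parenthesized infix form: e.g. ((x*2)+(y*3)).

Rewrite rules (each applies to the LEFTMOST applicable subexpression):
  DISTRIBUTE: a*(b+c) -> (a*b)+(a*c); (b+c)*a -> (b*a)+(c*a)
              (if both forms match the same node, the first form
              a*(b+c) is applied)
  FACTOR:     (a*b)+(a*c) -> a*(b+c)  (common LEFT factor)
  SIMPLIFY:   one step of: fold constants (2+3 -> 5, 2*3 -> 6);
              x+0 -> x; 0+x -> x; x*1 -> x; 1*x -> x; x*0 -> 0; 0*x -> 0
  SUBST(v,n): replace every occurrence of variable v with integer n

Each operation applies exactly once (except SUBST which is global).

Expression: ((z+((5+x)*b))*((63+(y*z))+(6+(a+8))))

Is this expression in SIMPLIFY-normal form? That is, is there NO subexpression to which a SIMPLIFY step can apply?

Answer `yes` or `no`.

Answer: yes

Derivation:
Expression: ((z+((5+x)*b))*((63+(y*z))+(6+(a+8))))
Scanning for simplifiable subexpressions (pre-order)...
  at root: ((z+((5+x)*b))*((63+(y*z))+(6+(a+8)))) (not simplifiable)
  at L: (z+((5+x)*b)) (not simplifiable)
  at LR: ((5+x)*b) (not simplifiable)
  at LRL: (5+x) (not simplifiable)
  at R: ((63+(y*z))+(6+(a+8))) (not simplifiable)
  at RL: (63+(y*z)) (not simplifiable)
  at RLR: (y*z) (not simplifiable)
  at RR: (6+(a+8)) (not simplifiable)
  at RRR: (a+8) (not simplifiable)
Result: no simplifiable subexpression found -> normal form.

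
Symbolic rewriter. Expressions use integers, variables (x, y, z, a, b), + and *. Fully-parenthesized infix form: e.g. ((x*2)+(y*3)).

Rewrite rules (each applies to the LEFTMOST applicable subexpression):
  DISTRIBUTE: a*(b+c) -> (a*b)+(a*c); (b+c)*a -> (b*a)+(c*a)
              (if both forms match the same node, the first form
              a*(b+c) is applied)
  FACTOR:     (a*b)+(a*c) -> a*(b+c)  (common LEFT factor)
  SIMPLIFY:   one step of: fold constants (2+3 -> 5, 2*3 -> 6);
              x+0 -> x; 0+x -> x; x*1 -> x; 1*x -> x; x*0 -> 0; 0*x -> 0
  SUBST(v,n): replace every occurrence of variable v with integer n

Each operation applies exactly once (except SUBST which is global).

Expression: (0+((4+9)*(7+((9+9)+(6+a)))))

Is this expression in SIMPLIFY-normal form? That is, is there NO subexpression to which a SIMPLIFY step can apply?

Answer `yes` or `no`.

Answer: no

Derivation:
Expression: (0+((4+9)*(7+((9+9)+(6+a)))))
Scanning for simplifiable subexpressions (pre-order)...
  at root: (0+((4+9)*(7+((9+9)+(6+a))))) (SIMPLIFIABLE)
  at R: ((4+9)*(7+((9+9)+(6+a)))) (not simplifiable)
  at RL: (4+9) (SIMPLIFIABLE)
  at RR: (7+((9+9)+(6+a))) (not simplifiable)
  at RRR: ((9+9)+(6+a)) (not simplifiable)
  at RRRL: (9+9) (SIMPLIFIABLE)
  at RRRR: (6+a) (not simplifiable)
Found simplifiable subexpr at path root: (0+((4+9)*(7+((9+9)+(6+a)))))
One SIMPLIFY step would give: ((4+9)*(7+((9+9)+(6+a))))
-> NOT in normal form.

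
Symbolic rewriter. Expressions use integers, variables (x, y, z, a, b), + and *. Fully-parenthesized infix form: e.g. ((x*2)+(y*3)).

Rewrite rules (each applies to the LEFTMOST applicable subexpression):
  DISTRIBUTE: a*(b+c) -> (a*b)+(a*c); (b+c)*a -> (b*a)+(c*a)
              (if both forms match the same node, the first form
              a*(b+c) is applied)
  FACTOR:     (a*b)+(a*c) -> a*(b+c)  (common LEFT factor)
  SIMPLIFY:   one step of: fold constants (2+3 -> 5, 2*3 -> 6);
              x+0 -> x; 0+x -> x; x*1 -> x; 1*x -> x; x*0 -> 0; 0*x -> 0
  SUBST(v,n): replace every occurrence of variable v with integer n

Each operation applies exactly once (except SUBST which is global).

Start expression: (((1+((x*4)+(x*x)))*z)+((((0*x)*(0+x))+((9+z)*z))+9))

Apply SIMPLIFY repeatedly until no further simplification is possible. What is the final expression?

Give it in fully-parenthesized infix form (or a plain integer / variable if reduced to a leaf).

Answer: (((1+((x*4)+(x*x)))*z)+(((9+z)*z)+9))

Derivation:
Start: (((1+((x*4)+(x*x)))*z)+((((0*x)*(0+x))+((9+z)*z))+9))
Step 1: at RLLL: (0*x) -> 0; overall: (((1+((x*4)+(x*x)))*z)+((((0*x)*(0+x))+((9+z)*z))+9)) -> (((1+((x*4)+(x*x)))*z)+(((0*(0+x))+((9+z)*z))+9))
Step 2: at RLL: (0*(0+x)) -> 0; overall: (((1+((x*4)+(x*x)))*z)+(((0*(0+x))+((9+z)*z))+9)) -> (((1+((x*4)+(x*x)))*z)+((0+((9+z)*z))+9))
Step 3: at RL: (0+((9+z)*z)) -> ((9+z)*z); overall: (((1+((x*4)+(x*x)))*z)+((0+((9+z)*z))+9)) -> (((1+((x*4)+(x*x)))*z)+(((9+z)*z)+9))
Fixed point: (((1+((x*4)+(x*x)))*z)+(((9+z)*z)+9))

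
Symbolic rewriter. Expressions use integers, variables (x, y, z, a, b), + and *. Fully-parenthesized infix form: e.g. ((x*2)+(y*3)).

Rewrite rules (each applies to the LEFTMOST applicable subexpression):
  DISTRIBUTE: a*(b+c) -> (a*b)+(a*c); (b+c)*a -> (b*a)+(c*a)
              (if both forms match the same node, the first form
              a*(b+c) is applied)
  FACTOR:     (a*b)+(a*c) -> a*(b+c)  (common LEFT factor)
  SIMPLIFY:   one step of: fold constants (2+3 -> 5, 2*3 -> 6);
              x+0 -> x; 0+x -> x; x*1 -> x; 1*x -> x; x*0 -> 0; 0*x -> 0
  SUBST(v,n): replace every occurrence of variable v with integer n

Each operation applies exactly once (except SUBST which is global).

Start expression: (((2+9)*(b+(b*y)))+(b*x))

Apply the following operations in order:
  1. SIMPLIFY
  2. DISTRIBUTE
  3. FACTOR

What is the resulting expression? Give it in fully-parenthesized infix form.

Answer: ((11*(b+(b*y)))+(b*x))

Derivation:
Start: (((2+9)*(b+(b*y)))+(b*x))
Apply SIMPLIFY at LL (target: (2+9)): (((2+9)*(b+(b*y)))+(b*x)) -> ((11*(b+(b*y)))+(b*x))
Apply DISTRIBUTE at L (target: (11*(b+(b*y)))): ((11*(b+(b*y)))+(b*x)) -> (((11*b)+(11*(b*y)))+(b*x))
Apply FACTOR at L (target: ((11*b)+(11*(b*y)))): (((11*b)+(11*(b*y)))+(b*x)) -> ((11*(b+(b*y)))+(b*x))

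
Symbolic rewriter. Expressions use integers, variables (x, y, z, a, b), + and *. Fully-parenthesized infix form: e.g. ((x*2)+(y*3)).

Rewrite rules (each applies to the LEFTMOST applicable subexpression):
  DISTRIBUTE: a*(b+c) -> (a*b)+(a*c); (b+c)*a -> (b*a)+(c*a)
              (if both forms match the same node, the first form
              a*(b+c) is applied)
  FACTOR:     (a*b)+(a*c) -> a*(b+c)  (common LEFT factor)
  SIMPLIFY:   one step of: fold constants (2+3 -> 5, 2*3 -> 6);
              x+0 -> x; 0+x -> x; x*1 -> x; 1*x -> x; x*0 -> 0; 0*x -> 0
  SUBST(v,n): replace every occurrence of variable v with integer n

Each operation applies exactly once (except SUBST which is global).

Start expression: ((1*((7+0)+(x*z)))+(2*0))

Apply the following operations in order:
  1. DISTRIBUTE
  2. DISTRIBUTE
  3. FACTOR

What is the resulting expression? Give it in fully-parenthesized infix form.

Answer: (((1*(7+0))+(1*(x*z)))+(2*0))

Derivation:
Start: ((1*((7+0)+(x*z)))+(2*0))
Apply DISTRIBUTE at L (target: (1*((7+0)+(x*z)))): ((1*((7+0)+(x*z)))+(2*0)) -> (((1*(7+0))+(1*(x*z)))+(2*0))
Apply DISTRIBUTE at LL (target: (1*(7+0))): (((1*(7+0))+(1*(x*z)))+(2*0)) -> ((((1*7)+(1*0))+(1*(x*z)))+(2*0))
Apply FACTOR at LL (target: ((1*7)+(1*0))): ((((1*7)+(1*0))+(1*(x*z)))+(2*0)) -> (((1*(7+0))+(1*(x*z)))+(2*0))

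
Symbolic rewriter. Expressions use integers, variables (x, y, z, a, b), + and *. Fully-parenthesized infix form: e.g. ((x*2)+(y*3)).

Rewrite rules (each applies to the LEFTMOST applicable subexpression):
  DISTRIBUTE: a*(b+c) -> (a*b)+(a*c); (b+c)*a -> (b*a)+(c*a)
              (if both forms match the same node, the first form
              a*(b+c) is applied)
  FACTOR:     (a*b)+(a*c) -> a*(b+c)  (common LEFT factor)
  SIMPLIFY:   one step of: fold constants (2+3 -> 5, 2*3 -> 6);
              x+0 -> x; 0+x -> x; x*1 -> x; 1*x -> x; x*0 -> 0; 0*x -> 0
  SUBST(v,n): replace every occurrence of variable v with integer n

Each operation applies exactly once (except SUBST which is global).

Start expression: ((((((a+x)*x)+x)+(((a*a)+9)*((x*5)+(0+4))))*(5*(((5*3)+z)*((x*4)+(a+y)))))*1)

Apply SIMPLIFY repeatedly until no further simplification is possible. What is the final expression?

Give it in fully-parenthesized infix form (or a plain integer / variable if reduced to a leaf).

Answer: (((((a+x)*x)+x)+(((a*a)+9)*((x*5)+4)))*(5*((15+z)*((x*4)+(a+y)))))

Derivation:
Start: ((((((a+x)*x)+x)+(((a*a)+9)*((x*5)+(0+4))))*(5*(((5*3)+z)*((x*4)+(a+y)))))*1)
Step 1: at root: ((((((a+x)*x)+x)+(((a*a)+9)*((x*5)+(0+4))))*(5*(((5*3)+z)*((x*4)+(a+y)))))*1) -> (((((a+x)*x)+x)+(((a*a)+9)*((x*5)+(0+4))))*(5*(((5*3)+z)*((x*4)+(a+y))))); overall: ((((((a+x)*x)+x)+(((a*a)+9)*((x*5)+(0+4))))*(5*(((5*3)+z)*((x*4)+(a+y)))))*1) -> (((((a+x)*x)+x)+(((a*a)+9)*((x*5)+(0+4))))*(5*(((5*3)+z)*((x*4)+(a+y)))))
Step 2: at LRRR: (0+4) -> 4; overall: (((((a+x)*x)+x)+(((a*a)+9)*((x*5)+(0+4))))*(5*(((5*3)+z)*((x*4)+(a+y))))) -> (((((a+x)*x)+x)+(((a*a)+9)*((x*5)+4)))*(5*(((5*3)+z)*((x*4)+(a+y)))))
Step 3: at RRLL: (5*3) -> 15; overall: (((((a+x)*x)+x)+(((a*a)+9)*((x*5)+4)))*(5*(((5*3)+z)*((x*4)+(a+y))))) -> (((((a+x)*x)+x)+(((a*a)+9)*((x*5)+4)))*(5*((15+z)*((x*4)+(a+y)))))
Fixed point: (((((a+x)*x)+x)+(((a*a)+9)*((x*5)+4)))*(5*((15+z)*((x*4)+(a+y)))))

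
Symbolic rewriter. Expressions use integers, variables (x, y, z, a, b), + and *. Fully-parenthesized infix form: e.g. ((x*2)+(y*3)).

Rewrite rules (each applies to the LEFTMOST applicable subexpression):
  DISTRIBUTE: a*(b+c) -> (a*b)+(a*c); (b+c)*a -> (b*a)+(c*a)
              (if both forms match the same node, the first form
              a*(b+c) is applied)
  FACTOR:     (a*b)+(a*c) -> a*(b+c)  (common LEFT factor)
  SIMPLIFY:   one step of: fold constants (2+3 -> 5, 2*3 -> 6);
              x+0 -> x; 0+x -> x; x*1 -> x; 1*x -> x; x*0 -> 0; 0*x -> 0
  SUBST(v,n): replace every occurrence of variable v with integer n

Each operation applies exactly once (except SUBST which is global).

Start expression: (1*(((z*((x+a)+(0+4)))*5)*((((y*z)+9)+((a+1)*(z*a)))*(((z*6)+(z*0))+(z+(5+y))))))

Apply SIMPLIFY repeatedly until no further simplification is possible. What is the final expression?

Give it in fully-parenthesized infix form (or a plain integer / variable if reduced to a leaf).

Start: (1*(((z*((x+a)+(0+4)))*5)*((((y*z)+9)+((a+1)*(z*a)))*(((z*6)+(z*0))+(z+(5+y))))))
Step 1: at root: (1*(((z*((x+a)+(0+4)))*5)*((((y*z)+9)+((a+1)*(z*a)))*(((z*6)+(z*0))+(z+(5+y)))))) -> (((z*((x+a)+(0+4)))*5)*((((y*z)+9)+((a+1)*(z*a)))*(((z*6)+(z*0))+(z+(5+y))))); overall: (1*(((z*((x+a)+(0+4)))*5)*((((y*z)+9)+((a+1)*(z*a)))*(((z*6)+(z*0))+(z+(5+y)))))) -> (((z*((x+a)+(0+4)))*5)*((((y*z)+9)+((a+1)*(z*a)))*(((z*6)+(z*0))+(z+(5+y)))))
Step 2: at LLRR: (0+4) -> 4; overall: (((z*((x+a)+(0+4)))*5)*((((y*z)+9)+((a+1)*(z*a)))*(((z*6)+(z*0))+(z+(5+y))))) -> (((z*((x+a)+4))*5)*((((y*z)+9)+((a+1)*(z*a)))*(((z*6)+(z*0))+(z+(5+y)))))
Step 3: at RRLR: (z*0) -> 0; overall: (((z*((x+a)+4))*5)*((((y*z)+9)+((a+1)*(z*a)))*(((z*6)+(z*0))+(z+(5+y))))) -> (((z*((x+a)+4))*5)*((((y*z)+9)+((a+1)*(z*a)))*(((z*6)+0)+(z+(5+y)))))
Step 4: at RRL: ((z*6)+0) -> (z*6); overall: (((z*((x+a)+4))*5)*((((y*z)+9)+((a+1)*(z*a)))*(((z*6)+0)+(z+(5+y))))) -> (((z*((x+a)+4))*5)*((((y*z)+9)+((a+1)*(z*a)))*((z*6)+(z+(5+y)))))
Fixed point: (((z*((x+a)+4))*5)*((((y*z)+9)+((a+1)*(z*a)))*((z*6)+(z+(5+y)))))

Answer: (((z*((x+a)+4))*5)*((((y*z)+9)+((a+1)*(z*a)))*((z*6)+(z+(5+y)))))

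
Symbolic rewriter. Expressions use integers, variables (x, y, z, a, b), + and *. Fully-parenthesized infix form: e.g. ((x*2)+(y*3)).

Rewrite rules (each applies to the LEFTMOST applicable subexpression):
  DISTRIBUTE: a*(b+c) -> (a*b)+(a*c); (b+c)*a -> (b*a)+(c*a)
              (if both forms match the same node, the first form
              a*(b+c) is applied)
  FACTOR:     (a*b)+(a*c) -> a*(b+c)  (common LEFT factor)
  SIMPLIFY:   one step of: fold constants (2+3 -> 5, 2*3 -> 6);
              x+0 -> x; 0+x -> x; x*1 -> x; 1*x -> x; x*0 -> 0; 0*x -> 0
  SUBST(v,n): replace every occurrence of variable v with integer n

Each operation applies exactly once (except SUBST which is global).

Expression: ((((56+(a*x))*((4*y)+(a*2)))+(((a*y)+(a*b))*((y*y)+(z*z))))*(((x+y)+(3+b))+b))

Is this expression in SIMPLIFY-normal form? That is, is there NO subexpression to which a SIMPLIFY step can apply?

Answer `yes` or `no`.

Answer: yes

Derivation:
Expression: ((((56+(a*x))*((4*y)+(a*2)))+(((a*y)+(a*b))*((y*y)+(z*z))))*(((x+y)+(3+b))+b))
Scanning for simplifiable subexpressions (pre-order)...
  at root: ((((56+(a*x))*((4*y)+(a*2)))+(((a*y)+(a*b))*((y*y)+(z*z))))*(((x+y)+(3+b))+b)) (not simplifiable)
  at L: (((56+(a*x))*((4*y)+(a*2)))+(((a*y)+(a*b))*((y*y)+(z*z)))) (not simplifiable)
  at LL: ((56+(a*x))*((4*y)+(a*2))) (not simplifiable)
  at LLL: (56+(a*x)) (not simplifiable)
  at LLLR: (a*x) (not simplifiable)
  at LLR: ((4*y)+(a*2)) (not simplifiable)
  at LLRL: (4*y) (not simplifiable)
  at LLRR: (a*2) (not simplifiable)
  at LR: (((a*y)+(a*b))*((y*y)+(z*z))) (not simplifiable)
  at LRL: ((a*y)+(a*b)) (not simplifiable)
  at LRLL: (a*y) (not simplifiable)
  at LRLR: (a*b) (not simplifiable)
  at LRR: ((y*y)+(z*z)) (not simplifiable)
  at LRRL: (y*y) (not simplifiable)
  at LRRR: (z*z) (not simplifiable)
  at R: (((x+y)+(3+b))+b) (not simplifiable)
  at RL: ((x+y)+(3+b)) (not simplifiable)
  at RLL: (x+y) (not simplifiable)
  at RLR: (3+b) (not simplifiable)
Result: no simplifiable subexpression found -> normal form.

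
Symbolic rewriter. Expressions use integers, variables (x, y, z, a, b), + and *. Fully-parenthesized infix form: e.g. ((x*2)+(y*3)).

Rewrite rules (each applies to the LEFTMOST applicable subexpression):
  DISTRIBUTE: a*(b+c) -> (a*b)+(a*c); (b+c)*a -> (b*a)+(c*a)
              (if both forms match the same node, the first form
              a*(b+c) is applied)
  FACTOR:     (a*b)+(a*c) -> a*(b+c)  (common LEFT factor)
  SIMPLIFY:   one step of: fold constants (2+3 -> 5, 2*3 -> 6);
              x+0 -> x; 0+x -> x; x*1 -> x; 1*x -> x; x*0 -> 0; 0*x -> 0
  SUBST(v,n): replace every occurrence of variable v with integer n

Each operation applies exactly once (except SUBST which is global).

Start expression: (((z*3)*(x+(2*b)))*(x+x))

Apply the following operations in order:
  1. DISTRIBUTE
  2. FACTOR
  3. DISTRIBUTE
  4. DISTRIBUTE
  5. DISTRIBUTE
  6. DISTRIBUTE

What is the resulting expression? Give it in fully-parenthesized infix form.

Start: (((z*3)*(x+(2*b)))*(x+x))
Apply DISTRIBUTE at root (target: (((z*3)*(x+(2*b)))*(x+x))): (((z*3)*(x+(2*b)))*(x+x)) -> ((((z*3)*(x+(2*b)))*x)+(((z*3)*(x+(2*b)))*x))
Apply FACTOR at root (target: ((((z*3)*(x+(2*b)))*x)+(((z*3)*(x+(2*b)))*x))): ((((z*3)*(x+(2*b)))*x)+(((z*3)*(x+(2*b)))*x)) -> (((z*3)*(x+(2*b)))*(x+x))
Apply DISTRIBUTE at root (target: (((z*3)*(x+(2*b)))*(x+x))): (((z*3)*(x+(2*b)))*(x+x)) -> ((((z*3)*(x+(2*b)))*x)+(((z*3)*(x+(2*b)))*x))
Apply DISTRIBUTE at LL (target: ((z*3)*(x+(2*b)))): ((((z*3)*(x+(2*b)))*x)+(((z*3)*(x+(2*b)))*x)) -> (((((z*3)*x)+((z*3)*(2*b)))*x)+(((z*3)*(x+(2*b)))*x))
Apply DISTRIBUTE at L (target: ((((z*3)*x)+((z*3)*(2*b)))*x)): (((((z*3)*x)+((z*3)*(2*b)))*x)+(((z*3)*(x+(2*b)))*x)) -> (((((z*3)*x)*x)+(((z*3)*(2*b))*x))+(((z*3)*(x+(2*b)))*x))
Apply DISTRIBUTE at RL (target: ((z*3)*(x+(2*b)))): (((((z*3)*x)*x)+(((z*3)*(2*b))*x))+(((z*3)*(x+(2*b)))*x)) -> (((((z*3)*x)*x)+(((z*3)*(2*b))*x))+((((z*3)*x)+((z*3)*(2*b)))*x))

Answer: (((((z*3)*x)*x)+(((z*3)*(2*b))*x))+((((z*3)*x)+((z*3)*(2*b)))*x))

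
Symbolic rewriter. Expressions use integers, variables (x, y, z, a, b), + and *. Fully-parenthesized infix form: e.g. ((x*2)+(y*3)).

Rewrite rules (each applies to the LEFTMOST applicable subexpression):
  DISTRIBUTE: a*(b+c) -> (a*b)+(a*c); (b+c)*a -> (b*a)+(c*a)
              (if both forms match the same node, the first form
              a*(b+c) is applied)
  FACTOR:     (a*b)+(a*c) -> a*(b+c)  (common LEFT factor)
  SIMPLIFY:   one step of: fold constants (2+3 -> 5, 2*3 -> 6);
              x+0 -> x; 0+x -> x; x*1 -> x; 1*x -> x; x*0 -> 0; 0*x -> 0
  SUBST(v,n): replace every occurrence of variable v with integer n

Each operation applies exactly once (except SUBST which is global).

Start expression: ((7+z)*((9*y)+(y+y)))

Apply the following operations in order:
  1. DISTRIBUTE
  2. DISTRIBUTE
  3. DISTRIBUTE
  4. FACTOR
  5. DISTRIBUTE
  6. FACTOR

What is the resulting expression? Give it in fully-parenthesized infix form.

Answer: (((7*(9*y))+(z*(9*y)))+((7+z)*(y+y)))

Derivation:
Start: ((7+z)*((9*y)+(y+y)))
Apply DISTRIBUTE at root (target: ((7+z)*((9*y)+(y+y)))): ((7+z)*((9*y)+(y+y))) -> (((7+z)*(9*y))+((7+z)*(y+y)))
Apply DISTRIBUTE at L (target: ((7+z)*(9*y))): (((7+z)*(9*y))+((7+z)*(y+y))) -> (((7*(9*y))+(z*(9*y)))+((7+z)*(y+y)))
Apply DISTRIBUTE at R (target: ((7+z)*(y+y))): (((7*(9*y))+(z*(9*y)))+((7+z)*(y+y))) -> (((7*(9*y))+(z*(9*y)))+(((7+z)*y)+((7+z)*y)))
Apply FACTOR at R (target: (((7+z)*y)+((7+z)*y))): (((7*(9*y))+(z*(9*y)))+(((7+z)*y)+((7+z)*y))) -> (((7*(9*y))+(z*(9*y)))+((7+z)*(y+y)))
Apply DISTRIBUTE at R (target: ((7+z)*(y+y))): (((7*(9*y))+(z*(9*y)))+((7+z)*(y+y))) -> (((7*(9*y))+(z*(9*y)))+(((7+z)*y)+((7+z)*y)))
Apply FACTOR at R (target: (((7+z)*y)+((7+z)*y))): (((7*(9*y))+(z*(9*y)))+(((7+z)*y)+((7+z)*y))) -> (((7*(9*y))+(z*(9*y)))+((7+z)*(y+y)))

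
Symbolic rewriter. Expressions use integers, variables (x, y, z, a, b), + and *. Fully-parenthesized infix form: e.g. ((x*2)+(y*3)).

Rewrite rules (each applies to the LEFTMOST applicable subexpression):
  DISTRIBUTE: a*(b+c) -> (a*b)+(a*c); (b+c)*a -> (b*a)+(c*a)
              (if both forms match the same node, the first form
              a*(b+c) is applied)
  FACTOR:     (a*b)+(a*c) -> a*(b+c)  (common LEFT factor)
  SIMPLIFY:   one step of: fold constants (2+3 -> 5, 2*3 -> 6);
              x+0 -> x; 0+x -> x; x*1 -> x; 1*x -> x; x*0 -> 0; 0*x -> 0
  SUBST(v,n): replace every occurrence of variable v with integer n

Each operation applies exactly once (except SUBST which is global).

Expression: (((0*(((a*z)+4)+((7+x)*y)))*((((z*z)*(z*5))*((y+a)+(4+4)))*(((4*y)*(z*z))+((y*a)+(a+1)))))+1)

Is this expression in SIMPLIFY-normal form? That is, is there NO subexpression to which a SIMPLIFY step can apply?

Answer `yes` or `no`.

Expression: (((0*(((a*z)+4)+((7+x)*y)))*((((z*z)*(z*5))*((y+a)+(4+4)))*(((4*y)*(z*z))+((y*a)+(a+1)))))+1)
Scanning for simplifiable subexpressions (pre-order)...
  at root: (((0*(((a*z)+4)+((7+x)*y)))*((((z*z)*(z*5))*((y+a)+(4+4)))*(((4*y)*(z*z))+((y*a)+(a+1)))))+1) (not simplifiable)
  at L: ((0*(((a*z)+4)+((7+x)*y)))*((((z*z)*(z*5))*((y+a)+(4+4)))*(((4*y)*(z*z))+((y*a)+(a+1))))) (not simplifiable)
  at LL: (0*(((a*z)+4)+((7+x)*y))) (SIMPLIFIABLE)
  at LLR: (((a*z)+4)+((7+x)*y)) (not simplifiable)
  at LLRL: ((a*z)+4) (not simplifiable)
  at LLRLL: (a*z) (not simplifiable)
  at LLRR: ((7+x)*y) (not simplifiable)
  at LLRRL: (7+x) (not simplifiable)
  at LR: ((((z*z)*(z*5))*((y+a)+(4+4)))*(((4*y)*(z*z))+((y*a)+(a+1)))) (not simplifiable)
  at LRL: (((z*z)*(z*5))*((y+a)+(4+4))) (not simplifiable)
  at LRLL: ((z*z)*(z*5)) (not simplifiable)
  at LRLLL: (z*z) (not simplifiable)
  at LRLLR: (z*5) (not simplifiable)
  at LRLR: ((y+a)+(4+4)) (not simplifiable)
  at LRLRL: (y+a) (not simplifiable)
  at LRLRR: (4+4) (SIMPLIFIABLE)
  at LRR: (((4*y)*(z*z))+((y*a)+(a+1))) (not simplifiable)
  at LRRL: ((4*y)*(z*z)) (not simplifiable)
  at LRRLL: (4*y) (not simplifiable)
  at LRRLR: (z*z) (not simplifiable)
  at LRRR: ((y*a)+(a+1)) (not simplifiable)
  at LRRRL: (y*a) (not simplifiable)
  at LRRRR: (a+1) (not simplifiable)
Found simplifiable subexpr at path LL: (0*(((a*z)+4)+((7+x)*y)))
One SIMPLIFY step would give: ((0*((((z*z)*(z*5))*((y+a)+(4+4)))*(((4*y)*(z*z))+((y*a)+(a+1)))))+1)
-> NOT in normal form.

Answer: no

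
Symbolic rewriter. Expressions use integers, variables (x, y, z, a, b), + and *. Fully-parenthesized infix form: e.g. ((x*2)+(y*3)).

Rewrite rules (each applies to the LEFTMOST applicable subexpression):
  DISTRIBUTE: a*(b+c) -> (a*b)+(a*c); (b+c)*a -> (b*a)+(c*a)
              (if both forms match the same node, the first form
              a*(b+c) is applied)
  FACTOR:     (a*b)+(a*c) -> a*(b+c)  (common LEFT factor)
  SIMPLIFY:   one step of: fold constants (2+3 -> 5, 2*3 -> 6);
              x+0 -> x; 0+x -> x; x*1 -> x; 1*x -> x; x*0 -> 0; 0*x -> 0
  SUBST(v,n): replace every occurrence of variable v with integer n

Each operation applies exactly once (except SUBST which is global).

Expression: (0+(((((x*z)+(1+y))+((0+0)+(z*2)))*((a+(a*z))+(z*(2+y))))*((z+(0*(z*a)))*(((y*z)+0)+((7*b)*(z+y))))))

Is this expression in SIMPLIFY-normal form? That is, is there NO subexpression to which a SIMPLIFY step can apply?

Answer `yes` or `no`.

Answer: no

Derivation:
Expression: (0+(((((x*z)+(1+y))+((0+0)+(z*2)))*((a+(a*z))+(z*(2+y))))*((z+(0*(z*a)))*(((y*z)+0)+((7*b)*(z+y))))))
Scanning for simplifiable subexpressions (pre-order)...
  at root: (0+(((((x*z)+(1+y))+((0+0)+(z*2)))*((a+(a*z))+(z*(2+y))))*((z+(0*(z*a)))*(((y*z)+0)+((7*b)*(z+y)))))) (SIMPLIFIABLE)
  at R: (((((x*z)+(1+y))+((0+0)+(z*2)))*((a+(a*z))+(z*(2+y))))*((z+(0*(z*a)))*(((y*z)+0)+((7*b)*(z+y))))) (not simplifiable)
  at RL: ((((x*z)+(1+y))+((0+0)+(z*2)))*((a+(a*z))+(z*(2+y)))) (not simplifiable)
  at RLL: (((x*z)+(1+y))+((0+0)+(z*2))) (not simplifiable)
  at RLLL: ((x*z)+(1+y)) (not simplifiable)
  at RLLLL: (x*z) (not simplifiable)
  at RLLLR: (1+y) (not simplifiable)
  at RLLR: ((0+0)+(z*2)) (not simplifiable)
  at RLLRL: (0+0) (SIMPLIFIABLE)
  at RLLRR: (z*2) (not simplifiable)
  at RLR: ((a+(a*z))+(z*(2+y))) (not simplifiable)
  at RLRL: (a+(a*z)) (not simplifiable)
  at RLRLR: (a*z) (not simplifiable)
  at RLRR: (z*(2+y)) (not simplifiable)
  at RLRRR: (2+y) (not simplifiable)
  at RR: ((z+(0*(z*a)))*(((y*z)+0)+((7*b)*(z+y)))) (not simplifiable)
  at RRL: (z+(0*(z*a))) (not simplifiable)
  at RRLR: (0*(z*a)) (SIMPLIFIABLE)
  at RRLRR: (z*a) (not simplifiable)
  at RRR: (((y*z)+0)+((7*b)*(z+y))) (not simplifiable)
  at RRRL: ((y*z)+0) (SIMPLIFIABLE)
  at RRRLL: (y*z) (not simplifiable)
  at RRRR: ((7*b)*(z+y)) (not simplifiable)
  at RRRRL: (7*b) (not simplifiable)
  at RRRRR: (z+y) (not simplifiable)
Found simplifiable subexpr at path root: (0+(((((x*z)+(1+y))+((0+0)+(z*2)))*((a+(a*z))+(z*(2+y))))*((z+(0*(z*a)))*(((y*z)+0)+((7*b)*(z+y))))))
One SIMPLIFY step would give: (((((x*z)+(1+y))+((0+0)+(z*2)))*((a+(a*z))+(z*(2+y))))*((z+(0*(z*a)))*(((y*z)+0)+((7*b)*(z+y)))))
-> NOT in normal form.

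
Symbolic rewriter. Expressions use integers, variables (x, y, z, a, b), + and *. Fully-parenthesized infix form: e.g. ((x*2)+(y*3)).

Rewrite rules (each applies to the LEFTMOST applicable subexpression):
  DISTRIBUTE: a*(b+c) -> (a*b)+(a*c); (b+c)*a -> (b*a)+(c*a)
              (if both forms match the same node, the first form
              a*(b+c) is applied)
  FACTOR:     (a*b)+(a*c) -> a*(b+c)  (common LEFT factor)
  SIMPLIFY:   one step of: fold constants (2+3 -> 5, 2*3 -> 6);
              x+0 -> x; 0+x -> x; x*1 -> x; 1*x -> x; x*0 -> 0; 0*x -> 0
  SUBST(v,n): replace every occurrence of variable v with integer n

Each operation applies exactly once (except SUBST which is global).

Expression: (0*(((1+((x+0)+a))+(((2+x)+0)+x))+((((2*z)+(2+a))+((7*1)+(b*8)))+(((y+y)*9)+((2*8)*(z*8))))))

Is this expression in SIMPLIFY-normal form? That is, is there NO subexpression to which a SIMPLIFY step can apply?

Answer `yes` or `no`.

Answer: no

Derivation:
Expression: (0*(((1+((x+0)+a))+(((2+x)+0)+x))+((((2*z)+(2+a))+((7*1)+(b*8)))+(((y+y)*9)+((2*8)*(z*8))))))
Scanning for simplifiable subexpressions (pre-order)...
  at root: (0*(((1+((x+0)+a))+(((2+x)+0)+x))+((((2*z)+(2+a))+((7*1)+(b*8)))+(((y+y)*9)+((2*8)*(z*8)))))) (SIMPLIFIABLE)
  at R: (((1+((x+0)+a))+(((2+x)+0)+x))+((((2*z)+(2+a))+((7*1)+(b*8)))+(((y+y)*9)+((2*8)*(z*8))))) (not simplifiable)
  at RL: ((1+((x+0)+a))+(((2+x)+0)+x)) (not simplifiable)
  at RLL: (1+((x+0)+a)) (not simplifiable)
  at RLLR: ((x+0)+a) (not simplifiable)
  at RLLRL: (x+0) (SIMPLIFIABLE)
  at RLR: (((2+x)+0)+x) (not simplifiable)
  at RLRL: ((2+x)+0) (SIMPLIFIABLE)
  at RLRLL: (2+x) (not simplifiable)
  at RR: ((((2*z)+(2+a))+((7*1)+(b*8)))+(((y+y)*9)+((2*8)*(z*8)))) (not simplifiable)
  at RRL: (((2*z)+(2+a))+((7*1)+(b*8))) (not simplifiable)
  at RRLL: ((2*z)+(2+a)) (not simplifiable)
  at RRLLL: (2*z) (not simplifiable)
  at RRLLR: (2+a) (not simplifiable)
  at RRLR: ((7*1)+(b*8)) (not simplifiable)
  at RRLRL: (7*1) (SIMPLIFIABLE)
  at RRLRR: (b*8) (not simplifiable)
  at RRR: (((y+y)*9)+((2*8)*(z*8))) (not simplifiable)
  at RRRL: ((y+y)*9) (not simplifiable)
  at RRRLL: (y+y) (not simplifiable)
  at RRRR: ((2*8)*(z*8)) (not simplifiable)
  at RRRRL: (2*8) (SIMPLIFIABLE)
  at RRRRR: (z*8) (not simplifiable)
Found simplifiable subexpr at path root: (0*(((1+((x+0)+a))+(((2+x)+0)+x))+((((2*z)+(2+a))+((7*1)+(b*8)))+(((y+y)*9)+((2*8)*(z*8))))))
One SIMPLIFY step would give: 0
-> NOT in normal form.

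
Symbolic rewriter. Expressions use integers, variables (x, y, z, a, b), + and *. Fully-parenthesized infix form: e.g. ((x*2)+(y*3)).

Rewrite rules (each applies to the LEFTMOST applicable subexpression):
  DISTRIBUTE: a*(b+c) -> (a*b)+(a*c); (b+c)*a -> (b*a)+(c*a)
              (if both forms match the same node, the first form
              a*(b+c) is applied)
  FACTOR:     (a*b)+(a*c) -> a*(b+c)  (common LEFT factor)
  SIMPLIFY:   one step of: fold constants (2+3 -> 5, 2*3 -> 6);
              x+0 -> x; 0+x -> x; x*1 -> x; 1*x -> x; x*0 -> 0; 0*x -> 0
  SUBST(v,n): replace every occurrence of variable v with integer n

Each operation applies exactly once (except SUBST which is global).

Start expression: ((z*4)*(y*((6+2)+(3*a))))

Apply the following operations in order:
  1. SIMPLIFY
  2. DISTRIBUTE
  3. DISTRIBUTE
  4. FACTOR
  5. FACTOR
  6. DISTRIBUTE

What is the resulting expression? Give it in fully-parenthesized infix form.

Answer: ((z*4)*((y*8)+(y*(3*a))))

Derivation:
Start: ((z*4)*(y*((6+2)+(3*a))))
Apply SIMPLIFY at RRL (target: (6+2)): ((z*4)*(y*((6+2)+(3*a)))) -> ((z*4)*(y*(8+(3*a))))
Apply DISTRIBUTE at R (target: (y*(8+(3*a)))): ((z*4)*(y*(8+(3*a)))) -> ((z*4)*((y*8)+(y*(3*a))))
Apply DISTRIBUTE at root (target: ((z*4)*((y*8)+(y*(3*a))))): ((z*4)*((y*8)+(y*(3*a)))) -> (((z*4)*(y*8))+((z*4)*(y*(3*a))))
Apply FACTOR at root (target: (((z*4)*(y*8))+((z*4)*(y*(3*a))))): (((z*4)*(y*8))+((z*4)*(y*(3*a)))) -> ((z*4)*((y*8)+(y*(3*a))))
Apply FACTOR at R (target: ((y*8)+(y*(3*a)))): ((z*4)*((y*8)+(y*(3*a)))) -> ((z*4)*(y*(8+(3*a))))
Apply DISTRIBUTE at R (target: (y*(8+(3*a)))): ((z*4)*(y*(8+(3*a)))) -> ((z*4)*((y*8)+(y*(3*a))))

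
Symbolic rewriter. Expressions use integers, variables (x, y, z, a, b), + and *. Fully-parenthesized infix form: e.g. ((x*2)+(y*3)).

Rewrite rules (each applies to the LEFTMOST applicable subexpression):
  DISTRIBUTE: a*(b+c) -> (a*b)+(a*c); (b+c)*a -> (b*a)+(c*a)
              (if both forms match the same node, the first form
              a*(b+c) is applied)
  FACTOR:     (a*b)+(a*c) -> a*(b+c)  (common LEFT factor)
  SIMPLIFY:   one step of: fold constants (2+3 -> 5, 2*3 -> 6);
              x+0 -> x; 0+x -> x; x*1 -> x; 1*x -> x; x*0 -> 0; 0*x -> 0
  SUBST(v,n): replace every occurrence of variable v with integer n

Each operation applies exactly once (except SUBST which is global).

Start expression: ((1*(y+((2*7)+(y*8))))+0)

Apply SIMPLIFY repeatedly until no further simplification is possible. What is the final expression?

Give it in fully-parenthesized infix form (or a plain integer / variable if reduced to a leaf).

Answer: (y+(14+(y*8)))

Derivation:
Start: ((1*(y+((2*7)+(y*8))))+0)
Step 1: at root: ((1*(y+((2*7)+(y*8))))+0) -> (1*(y+((2*7)+(y*8)))); overall: ((1*(y+((2*7)+(y*8))))+0) -> (1*(y+((2*7)+(y*8))))
Step 2: at root: (1*(y+((2*7)+(y*8)))) -> (y+((2*7)+(y*8))); overall: (1*(y+((2*7)+(y*8)))) -> (y+((2*7)+(y*8)))
Step 3: at RL: (2*7) -> 14; overall: (y+((2*7)+(y*8))) -> (y+(14+(y*8)))
Fixed point: (y+(14+(y*8)))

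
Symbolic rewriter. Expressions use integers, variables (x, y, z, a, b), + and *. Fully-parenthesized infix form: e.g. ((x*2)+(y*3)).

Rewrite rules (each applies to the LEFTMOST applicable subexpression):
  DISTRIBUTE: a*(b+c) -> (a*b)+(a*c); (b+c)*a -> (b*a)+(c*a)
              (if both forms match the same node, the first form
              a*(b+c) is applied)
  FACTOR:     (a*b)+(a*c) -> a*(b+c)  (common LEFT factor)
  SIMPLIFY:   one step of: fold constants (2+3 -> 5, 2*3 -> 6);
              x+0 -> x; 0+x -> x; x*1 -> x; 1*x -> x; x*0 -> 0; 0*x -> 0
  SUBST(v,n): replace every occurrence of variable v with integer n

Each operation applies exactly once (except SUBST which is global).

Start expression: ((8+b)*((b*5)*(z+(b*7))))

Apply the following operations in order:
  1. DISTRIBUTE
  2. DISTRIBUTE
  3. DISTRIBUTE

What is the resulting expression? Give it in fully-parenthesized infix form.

Start: ((8+b)*((b*5)*(z+(b*7))))
Apply DISTRIBUTE at root (target: ((8+b)*((b*5)*(z+(b*7))))): ((8+b)*((b*5)*(z+(b*7)))) -> ((8*((b*5)*(z+(b*7))))+(b*((b*5)*(z+(b*7)))))
Apply DISTRIBUTE at LR (target: ((b*5)*(z+(b*7)))): ((8*((b*5)*(z+(b*7))))+(b*((b*5)*(z+(b*7))))) -> ((8*(((b*5)*z)+((b*5)*(b*7))))+(b*((b*5)*(z+(b*7)))))
Apply DISTRIBUTE at L (target: (8*(((b*5)*z)+((b*5)*(b*7))))): ((8*(((b*5)*z)+((b*5)*(b*7))))+(b*((b*5)*(z+(b*7))))) -> (((8*((b*5)*z))+(8*((b*5)*(b*7))))+(b*((b*5)*(z+(b*7)))))

Answer: (((8*((b*5)*z))+(8*((b*5)*(b*7))))+(b*((b*5)*(z+(b*7)))))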